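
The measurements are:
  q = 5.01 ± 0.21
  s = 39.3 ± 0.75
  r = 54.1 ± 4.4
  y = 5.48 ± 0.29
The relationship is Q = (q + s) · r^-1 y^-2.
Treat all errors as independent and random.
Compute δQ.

Let u = q + s = 44.3. δu = √(δq² + δs²) = √(0.0441 + 0.562) = 0.779, so δu/u = 0.0176.
Q is then a monomial in u, r, y:
δQ/Q = √((δu/u)² + (-1·δr/r)² + (-2·δy/y)²) = √(0.000309 + 0.00661 + 0.0112) = 0.135
Q = 0.0273, so δQ = 0.135 × 0.0273 = 0.00367.

0.00367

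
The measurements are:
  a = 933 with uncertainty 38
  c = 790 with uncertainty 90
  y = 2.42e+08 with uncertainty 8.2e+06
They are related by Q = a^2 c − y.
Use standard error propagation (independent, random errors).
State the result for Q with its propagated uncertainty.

(4.46 ± 0.967) × 10^8

Let p = a^2·c = 6.88e+08. δp/p = √((2·δa/a)² + (1·δc/c)²) = √(0.00664 + 0.0130) = 0.140, so δp = 9.63e+07.
Q = p − y: δQ = √(δp² + δy²) = √(9.28e+15 + 6.72e+13) = 9.67e+07
Q = 4.46e+08.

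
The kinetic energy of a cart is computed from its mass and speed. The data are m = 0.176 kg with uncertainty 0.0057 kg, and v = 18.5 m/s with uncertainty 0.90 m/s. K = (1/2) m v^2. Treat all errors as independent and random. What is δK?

3.09 J

Each factor contributes (exponent × relative error)² to (δK/K)²:
  (1·δm/m)² = (1×0.0324)² = 0.00105;  (2·δv/v)² = (2×0.0486)² = 0.00947
δK/K = √(0.0105) = 0.103
K = 30.1 J, so δK = 0.103 × 30.1 = 3.09 J.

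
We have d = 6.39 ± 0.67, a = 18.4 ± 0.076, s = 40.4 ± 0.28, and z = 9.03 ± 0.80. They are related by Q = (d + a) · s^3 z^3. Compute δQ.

Let u = d + a = 24.8. δu = √(δd² + δa²) = √(0.449 + 0.00578) = 0.674, so δu/u = 0.0272.
Q is then a monomial in u, s, z:
δQ/Q = √((δu/u)² + (3·δs/s)² + (3·δz/z)²) = √(0.000740 + 0.000432 + 0.0706) = 0.268
Q = 1.2e+09, so δQ = 0.268 × 1.2e+09 = 3.23e+08.

3.23e+08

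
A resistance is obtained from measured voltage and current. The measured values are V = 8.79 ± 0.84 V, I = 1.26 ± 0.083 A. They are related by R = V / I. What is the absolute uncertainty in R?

0.810 Ω

For a monomial R ∝ V, I^-1, fractional errors add in quadrature:
  (1·δV/V)² = (1×0.0956)² = 0.00913;  (-1·δI/I)² = (-1×0.0659)² = 0.00434
δR/R = √(0.0135) = 0.116
R = 6.98 Ω, so δR = 0.116 × 6.98 = 0.810 Ω.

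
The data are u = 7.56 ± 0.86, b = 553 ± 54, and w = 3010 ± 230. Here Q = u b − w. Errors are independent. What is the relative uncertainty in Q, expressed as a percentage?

Let p = u·b = 4180. δp/p = √((1·δu/u)² + (1·δb/b)²) = √(0.0129 + 0.00954) = 0.150, so δp = 627.
Q = p − w: δQ = √(δp² + δw²) = √(3.93e+05 + 52900) = 668
Q = 1170, so δQ/Q = 668/1170 = 0.570.

57.0%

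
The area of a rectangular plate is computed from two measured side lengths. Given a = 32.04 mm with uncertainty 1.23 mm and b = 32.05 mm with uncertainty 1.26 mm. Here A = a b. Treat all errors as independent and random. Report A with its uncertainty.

1027 ± 56.4 mm^2

Products/powers → add relative errors in quadrature, weighted by exponent:
  (1·δa/a)² = (1×0.0384)² = 0.00147;  (1·δb/b)² = (1×0.0393)² = 0.00155
δA/A = √(0.00302) = 0.0549
A = 1027 mm^2, so δA = 0.0549 × 1027 = 56.4 mm^2.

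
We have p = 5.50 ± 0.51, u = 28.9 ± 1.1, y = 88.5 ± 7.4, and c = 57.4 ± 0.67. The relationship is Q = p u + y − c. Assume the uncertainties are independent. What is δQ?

17.6

Let w = p·u = 159. δw/w = √((1·δp/p)² + (1·δu/u)²) = √(0.00860 + 0.00145) = 0.100, so δw = 15.9.
Q = w + y − c: δQ = √(δw² + δy² + δc²) = √(254 + 54.8 + 0.449) = 17.6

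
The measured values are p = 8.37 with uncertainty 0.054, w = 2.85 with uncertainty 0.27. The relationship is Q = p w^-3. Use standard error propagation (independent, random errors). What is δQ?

0.103

Products/powers → add relative errors in quadrature, weighted by exponent:
  (1·δp/p)² = (1×0.00645)² = 4.16e-05;  (-3·δw/w)² = (-3×0.0947)² = 0.0808
δQ/Q = √(0.0808) = 0.284
Q = 0.362, so δQ = 0.284 × 0.362 = 0.103.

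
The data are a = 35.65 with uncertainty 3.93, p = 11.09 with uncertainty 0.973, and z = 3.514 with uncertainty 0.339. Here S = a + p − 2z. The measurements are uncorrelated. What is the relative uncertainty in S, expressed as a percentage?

10.3%

Each term contributes (cᵢ δxᵢ)² to (δS)²:
  (δa)² = 15.4;  (δp)² = 0.947;  (2·δz)² = 0.460
δS = √(16.9) = 4.11
S = 39.71, so δS/S = 4.11/39.71 = 0.103.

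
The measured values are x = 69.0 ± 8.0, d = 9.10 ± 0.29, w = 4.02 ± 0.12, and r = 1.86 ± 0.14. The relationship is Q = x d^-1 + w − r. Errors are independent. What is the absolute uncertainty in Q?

0.930

Let p = x·d^-1 = 7.58. δp/p = √((1·δx/x)² + (-1·δd/d)²) = √(0.0134 + 0.00102) = 0.120, so δp = 0.912.
Q = p + w − r: δQ = √(δp² + δw² + δr²) = √(0.831 + 0.0144 + 0.0196) = 0.930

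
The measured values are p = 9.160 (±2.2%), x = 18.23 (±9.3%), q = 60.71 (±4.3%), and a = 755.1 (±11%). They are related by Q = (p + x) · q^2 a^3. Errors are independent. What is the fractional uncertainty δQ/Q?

Let u = p + x = 27.39. δu = √(δp² + δx²) = √(0.0406 + 2.87) = 1.71, so δu/u = 0.0623.
Q is then a monomial in u, q, a:
δQ/Q = √((δu/u)² + (2·δq/q)² + (3·δa/a)²) = √(0.00389 + 0.00740 + 0.109) = 0.347

0.347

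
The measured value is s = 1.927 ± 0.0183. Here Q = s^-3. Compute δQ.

0.00398

For a monomial Q ∝ s^-3, fractional errors add in quadrature:
  (-3·δs/s)² = (-3×0.00950)² = 0.000812
δQ/Q = √(0.000812) = 0.0285
Q = 0.1398, so δQ = 0.0285 × 0.1398 = 0.00398.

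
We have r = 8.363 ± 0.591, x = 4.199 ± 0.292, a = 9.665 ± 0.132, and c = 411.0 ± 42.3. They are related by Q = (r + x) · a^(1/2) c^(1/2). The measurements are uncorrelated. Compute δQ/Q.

0.0738

Let u = r + x = 12.56. δu = √(δr² + δx²) = √(0.349 + 0.0853) = 0.659, so δu/u = 0.0525.
Q is then a monomial in u, a, c:
δQ/Q = √((δu/u)² + (½·δa/a)² + (½·δc/c)²) = √(0.00275 + 4.66e-05 + 0.00265) = 0.0738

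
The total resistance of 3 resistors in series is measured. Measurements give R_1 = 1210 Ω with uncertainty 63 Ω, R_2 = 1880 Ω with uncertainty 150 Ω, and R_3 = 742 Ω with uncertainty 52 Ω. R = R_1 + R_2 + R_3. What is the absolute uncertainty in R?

171 Ω

Sums and differences: (δR)² = Σ (cᵢ δxᵢ)².
  (δR_1)² = 3970;  (δR_2)² = 22500;  (δR_3)² = 2700
δR = √(29200) = 171 Ω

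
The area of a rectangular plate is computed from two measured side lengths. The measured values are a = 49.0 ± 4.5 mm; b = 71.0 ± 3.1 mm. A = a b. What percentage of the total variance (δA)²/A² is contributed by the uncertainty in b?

18.4%

(δA/A)² = (1·δa/a)² + (1·δb/b)²
  a term: (1×0.0918)² = 0.00843
  b term: (1×0.0437)² = 0.00191
Total = 0.0103. Share from b = 0.00191/0.0103 = 0.184.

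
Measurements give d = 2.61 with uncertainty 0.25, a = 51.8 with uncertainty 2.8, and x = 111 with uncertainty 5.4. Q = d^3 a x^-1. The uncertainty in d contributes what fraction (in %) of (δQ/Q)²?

(δQ/Q)² = (3·δd/d)² + (1·δa/a)² + (-1·δx/x)²
  d term: (3×0.0958)² = 0.0826
  a term: (1×0.0541)² = 0.00292
  x term: (-1×0.0486)² = 0.00237
Total = 0.0879. Share from d = 0.0826/0.0879 = 0.940.

94.0%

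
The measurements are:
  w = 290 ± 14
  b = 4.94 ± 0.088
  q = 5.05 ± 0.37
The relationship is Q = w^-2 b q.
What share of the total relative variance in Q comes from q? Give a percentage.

35.8%

(δQ/Q)² = (-2·δw/w)² + (1·δb/b)² + (1·δq/q)²
  w term: (-2×0.0483)² = 0.00932
  b term: (1×0.0178)² = 0.000317
  q term: (1×0.0733)² = 0.00537
Total = 0.0150. Share from q = 0.00537/0.0150 = 0.358.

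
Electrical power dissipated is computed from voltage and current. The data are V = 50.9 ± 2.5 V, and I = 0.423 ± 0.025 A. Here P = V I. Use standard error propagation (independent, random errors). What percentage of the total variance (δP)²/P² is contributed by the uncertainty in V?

(δP/P)² = (1·δV/V)² + (1·δI/I)²
  V term: (1×0.0491)² = 0.00241
  I term: (1×0.0591)² = 0.00349
Total = 0.00591. Share from V = 0.00241/0.00591 = 0.409.

40.9%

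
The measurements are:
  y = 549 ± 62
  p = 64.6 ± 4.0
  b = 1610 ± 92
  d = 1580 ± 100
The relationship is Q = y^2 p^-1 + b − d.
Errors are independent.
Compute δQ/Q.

0.234

Let w = y^2·p^-1 = 4670. δw/w = √((2·δy/y)² + (-1·δp/p)²) = √(0.0510 + 0.00383) = 0.234, so δw = 1090.
Q = w + b − d: δQ = √(δw² + δb² + δd²) = √(1.19e+06 + 8460 + 10000) = 1100
Q = 4700, so δQ/Q = 1100/4700 = 0.234.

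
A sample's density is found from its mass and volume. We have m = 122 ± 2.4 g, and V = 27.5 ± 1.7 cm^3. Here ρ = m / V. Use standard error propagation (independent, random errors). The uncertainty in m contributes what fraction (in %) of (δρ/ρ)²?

(δρ/ρ)² = (1·δm/m)² + (-1·δV/V)²
  m term: (1×0.0197)² = 0.000387
  V term: (-1×0.0618)² = 0.00382
Total = 0.00421. Share from m = 0.000387/0.00421 = 0.0920.

9.20%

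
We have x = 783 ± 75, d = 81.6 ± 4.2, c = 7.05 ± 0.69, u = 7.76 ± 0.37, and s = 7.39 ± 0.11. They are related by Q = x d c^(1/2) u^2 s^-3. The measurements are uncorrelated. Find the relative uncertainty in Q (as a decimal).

Products/powers → add relative errors in quadrature, weighted by exponent:
  (1·δx/x)² = (1×0.0958)² = 0.00917;  (1·δd/d)² = (1×0.0515)² = 0.00265;  (½·δc/c)² = (0.5×0.0979)² = 0.00239;  (2·δu/u)² = (2×0.0477)² = 0.00909;  (-3·δs/s)² = (-3×0.0149)² = 0.00199
δQ/Q = √(0.0253) = 0.159

0.159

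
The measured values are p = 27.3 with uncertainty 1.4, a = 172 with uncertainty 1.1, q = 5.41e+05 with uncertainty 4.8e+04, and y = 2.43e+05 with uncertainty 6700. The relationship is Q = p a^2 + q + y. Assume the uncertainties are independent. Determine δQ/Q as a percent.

Let w = p·a^2 = 8.08e+05. δw/w = √((1·δp/p)² + (2·δa/a)²) = √(0.00263 + 0.000164) = 0.0529, so δw = 42700.
Q = w + q + y: δQ = √(δw² + δq² + δy²) = √(1.82e+09 + 2.3e+09 + 4.49e+07) = 64600
Q = 1.59e+06, so δQ/Q = 64600/1.59e+06 = 0.0406.

4.06%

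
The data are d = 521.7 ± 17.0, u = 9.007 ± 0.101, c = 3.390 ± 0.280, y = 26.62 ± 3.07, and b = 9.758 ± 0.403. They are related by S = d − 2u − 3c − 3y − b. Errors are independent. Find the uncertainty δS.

Sums and differences: (δS)² = Σ (cᵢ δxᵢ)².
  (δd)² = 289;  (2·δu)² = 0.0408;  (3·δc)² = 0.706;  (3·δy)² = 84.8;  (δb)² = 0.162
δS = √(375) = 19.4

19.4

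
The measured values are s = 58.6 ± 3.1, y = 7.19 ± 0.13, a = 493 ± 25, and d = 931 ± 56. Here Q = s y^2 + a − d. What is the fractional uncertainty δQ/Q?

Let p = s·y^2 = 3030. δp/p = √((1·δs/s)² + (2·δy/y)²) = √(0.00280 + 0.00131) = 0.0641, so δp = 194.
Q = p + a − d: δQ = √(δp² + δa² + δd²) = √(37700 + 625 + 3140) = 204
Q = 2590, so δQ/Q = 204/2590 = 0.0786.

0.0786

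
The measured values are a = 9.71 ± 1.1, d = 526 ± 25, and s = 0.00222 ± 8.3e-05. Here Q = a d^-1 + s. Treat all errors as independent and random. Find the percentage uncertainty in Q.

Let p = a·d^-1 = 0.0185. δp/p = √((1·δa/a)² + (-1·δd/d)²) = √(0.0128 + 0.00226) = 0.123, so δp = 0.00227.
Q = p + s: δQ = √(δp² + δs²) = √(5.14e-06 + 6.89e-09) = 0.00227
Q = 0.0207, so δQ/Q = 0.00227/0.0207 = 0.110.

11.0%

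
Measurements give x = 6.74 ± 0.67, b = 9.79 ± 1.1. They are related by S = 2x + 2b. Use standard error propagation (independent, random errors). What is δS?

2.58

S is a linear combination, so absolute uncertainties add in quadrature:
  (2·δx)² = 1.80;  (2·δb)² = 4.84
δS = √(6.64) = 2.58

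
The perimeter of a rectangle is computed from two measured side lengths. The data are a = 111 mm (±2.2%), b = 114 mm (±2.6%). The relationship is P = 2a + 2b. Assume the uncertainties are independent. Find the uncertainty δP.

P is a linear combination, so absolute uncertainties add in quadrature:
  (2·δa)² = 23.9;  (2·δb)² = 35.1
δP = √(59.0) = 7.68 mm

7.68 mm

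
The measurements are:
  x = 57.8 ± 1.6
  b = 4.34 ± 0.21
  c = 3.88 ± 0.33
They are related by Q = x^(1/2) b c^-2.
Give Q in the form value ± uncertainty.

Relative error in a monomial: (δQ/Q)² = Σ (nᵢ · δxᵢ/xᵢ)².
  (½·δx/x)² = (0.5×0.0277)² = 0.000192;  (1·δb/b)² = (1×0.0484)² = 0.00234;  (-2·δc/c)² = (-2×0.0851)² = 0.0289
δQ/Q = √(0.0315) = 0.177
Q = 2.19, so δQ = 0.177 × 2.19 = 0.389.

2.19 ± 0.389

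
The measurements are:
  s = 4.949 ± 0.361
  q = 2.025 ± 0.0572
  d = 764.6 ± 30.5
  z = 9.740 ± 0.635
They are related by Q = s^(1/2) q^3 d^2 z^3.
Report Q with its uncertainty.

(9.979 ± 2.30) × 10^9

For a monomial Q ∝ s^(1/2), q^3, d^2, z^3, fractional errors add in quadrature:
  (½·δs/s)² = (0.5×0.0729)² = 0.00133;  (3·δq/q)² = (3×0.0282)² = 0.00718;  (2·δd/d)² = (2×0.0399)² = 0.00636;  (3·δz/z)² = (3×0.0652)² = 0.0383
δQ/Q = √(0.0531) = 0.230
Q = 9.979e+09, so δQ = 0.230 × 9.979e+09 = 2.3e+09.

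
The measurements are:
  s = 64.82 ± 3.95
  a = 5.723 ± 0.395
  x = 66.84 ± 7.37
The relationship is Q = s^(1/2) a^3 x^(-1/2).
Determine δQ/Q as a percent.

Products/powers → add relative errors in quadrature, weighted by exponent:
  (½·δs/s)² = (0.5×0.0609)² = 0.000928;  (3·δa/a)² = (3×0.0690)² = 0.0429;  (−½·δx/x)² = (-0.5×0.110)² = 0.00304
δQ/Q = √(0.0468) = 0.216

21.6%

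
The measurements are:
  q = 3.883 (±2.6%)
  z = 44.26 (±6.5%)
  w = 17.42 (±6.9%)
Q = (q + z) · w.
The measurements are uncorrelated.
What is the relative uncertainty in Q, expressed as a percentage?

9.13%

Let u = q + z = 48.14. δu = √(δq² + δz²) = √(0.0102 + 8.28) = 2.88, so δu/u = 0.0598.
Q is then a monomial in u, w:
δQ/Q = √((δu/u)² + (1·δw/w)²) = √(0.00358 + 0.00476) = 0.0913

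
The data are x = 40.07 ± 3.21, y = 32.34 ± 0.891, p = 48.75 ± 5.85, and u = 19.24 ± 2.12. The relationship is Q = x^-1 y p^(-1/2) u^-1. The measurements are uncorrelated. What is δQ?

For a monomial Q ∝ x^-1, y, p^(-1/2), u^-1, fractional errors add in quadrature:
  (-1·δx/x)² = (-1×0.0801)² = 0.00642;  (1·δy/y)² = (1×0.0276)² = 0.000759;  (−½·δp/p)² = (-0.5×0.120)² = 0.00360;  (-1·δu/u)² = (-1×0.110)² = 0.0121
δQ/Q = √(0.0229) = 0.151
Q = 0.006008, so δQ = 0.151 × 0.006008 = 0.000910.

0.000910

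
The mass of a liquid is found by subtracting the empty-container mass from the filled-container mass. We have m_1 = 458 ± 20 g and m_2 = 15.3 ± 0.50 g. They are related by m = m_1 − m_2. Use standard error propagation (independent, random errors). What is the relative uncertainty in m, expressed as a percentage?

Sums and differences: (δm)² = Σ (cᵢ δxᵢ)².
  (δm_1)² = 400;  (δm_2)² = 0.250
δm = √(400) = 20.0 g
m = 443 g, so δm/m = 20.0/443 = 0.0452.

4.52%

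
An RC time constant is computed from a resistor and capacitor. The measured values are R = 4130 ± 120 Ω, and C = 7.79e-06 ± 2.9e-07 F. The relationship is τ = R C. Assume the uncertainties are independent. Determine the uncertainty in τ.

0.00152 s

τ is a product of powers, so relative uncertainties combine in quadrature:
  (1·δR/R)² = (1×0.0291)² = 0.000844;  (1·δC/C)² = (1×0.0372)² = 0.00139
δτ/τ = √(0.00223) = 0.0472
τ = 0.0322 s, so δτ = 0.0472 × 0.0322 = 0.00152 s.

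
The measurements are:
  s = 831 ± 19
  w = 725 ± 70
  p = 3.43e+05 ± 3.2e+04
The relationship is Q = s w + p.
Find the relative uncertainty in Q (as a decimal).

0.0717

Let h = s·w = 6.02e+05. δh/h = √((1·δs/s)² + (1·δw/w)²) = √(0.000523 + 0.00932) = 0.0992, so δh = 59800.
Q = h + p: δQ = √(δh² + δp²) = √(3.57e+09 + 1.02e+09) = 67800
Q = 9.45e+05, so δQ/Q = 67800/9.45e+05 = 0.0717.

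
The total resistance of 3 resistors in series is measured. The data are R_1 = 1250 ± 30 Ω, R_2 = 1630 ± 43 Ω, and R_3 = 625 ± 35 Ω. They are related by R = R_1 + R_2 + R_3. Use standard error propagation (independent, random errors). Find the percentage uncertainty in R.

Sums and differences: (δR)² = Σ (cᵢ δxᵢ)².
  (δR_1)² = 900;  (δR_2)² = 1850;  (δR_3)² = 1220
δR = √(3970) = 63.0 Ω
R = 3500 Ω, so δR/R = 63.0/3500 = 0.0180.

1.80%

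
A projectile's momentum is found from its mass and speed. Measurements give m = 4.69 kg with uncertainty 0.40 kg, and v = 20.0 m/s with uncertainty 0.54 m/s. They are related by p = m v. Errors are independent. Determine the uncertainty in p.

8.39 kg·m/s

Since p is a product/quotient, work with relative uncertainties:
  (1·δm/m)² = (1×0.0853)² = 0.00727;  (1·δv/v)² = (1×0.0270)² = 0.000729
δp/p = √(0.00800) = 0.0895
p = 93.8 kg·m/s, so δp = 0.0895 × 93.8 = 8.39 kg·m/s.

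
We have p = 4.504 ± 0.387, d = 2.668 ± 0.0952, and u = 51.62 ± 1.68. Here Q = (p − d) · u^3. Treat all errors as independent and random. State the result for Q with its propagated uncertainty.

Let w = p − d = 1.836. δw = √(δp² + δd²) = √(0.150 + 0.00906) = 0.399, so δw/w = 0.217.
Q is then a monomial in w, u:
δQ/Q = √((δw/w)² + (3·δu/u)²) = √(0.0471 + 0.00953) = 0.238
Q = 252500, so δQ = 0.238 × 252500 = 60100.

252500 ± 60100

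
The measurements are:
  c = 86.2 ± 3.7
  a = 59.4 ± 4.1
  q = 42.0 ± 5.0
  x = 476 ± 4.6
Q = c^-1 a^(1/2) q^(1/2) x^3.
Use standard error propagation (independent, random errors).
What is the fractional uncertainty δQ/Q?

For a monomial Q ∝ c^-1, a^(1/2), q^(1/2), x^3, fractional errors add in quadrature:
  (-1·δc/c)² = (-1×0.0429)² = 0.00184;  (½·δa/a)² = (0.5×0.0690)² = 0.00119;  (½·δq/q)² = (0.5×0.119)² = 0.00354;  (3·δx/x)² = (3×0.00966)² = 0.000841
δQ/Q = √(0.00742) = 0.0861

0.0861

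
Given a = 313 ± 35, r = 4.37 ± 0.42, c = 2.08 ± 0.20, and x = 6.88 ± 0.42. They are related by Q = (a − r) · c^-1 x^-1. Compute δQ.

Let u = a − r = 309. δu = √(δa² + δr²) = √(1220 + 0.176) = 35.0, so δu/u = 0.113.
Q is then a monomial in u, c, x:
δQ/Q = √((δu/u)² + (-1·δc/c)² + (-1·δx/x)²) = √(0.0129 + 0.00925 + 0.00373) = 0.161
Q = 21.6, so δQ = 0.161 × 21.6 = 3.47.

3.47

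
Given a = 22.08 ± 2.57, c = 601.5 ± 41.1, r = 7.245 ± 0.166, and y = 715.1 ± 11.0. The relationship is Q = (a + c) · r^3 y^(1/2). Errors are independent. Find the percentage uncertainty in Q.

Let u = a + c = 623.6. δu = √(δa² + δc²) = √(6.60 + 1690) = 41.2, so δu/u = 0.0660.
Q is then a monomial in u, r, y:
δQ/Q = √((δu/u)² + (3·δr/r)² + (½·δy/y)²) = √(0.00436 + 0.00472 + 5.92e-05) = 0.0956

9.56%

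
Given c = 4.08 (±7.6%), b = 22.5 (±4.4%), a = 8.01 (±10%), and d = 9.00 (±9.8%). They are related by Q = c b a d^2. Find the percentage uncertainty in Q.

23.7%

Products/powers → add relative errors in quadrature, weighted by exponent:
  (1·δc/c)² = (1×0.0760)² = 0.00578;  (1·δb/b)² = (1×0.0440)² = 0.00194;  (1·δa/a)² = (1×0.100)² = 0.0100;  (2·δd/d)² = (2×0.0980)² = 0.0384
δQ/Q = √(0.0561) = 0.237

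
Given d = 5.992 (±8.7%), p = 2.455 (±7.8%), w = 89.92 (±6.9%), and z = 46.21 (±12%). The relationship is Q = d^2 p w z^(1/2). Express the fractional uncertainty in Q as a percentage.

Since Q is a product/quotient, work with relative uncertainties:
  (2·δd/d)² = (2×0.0870)² = 0.0303;  (1·δp/p)² = (1×0.0780)² = 0.00608;  (1·δw/w)² = (1×0.0690)² = 0.00476;  (½·δz/z)² = (0.5×0.120)² = 0.00360
δQ/Q = √(0.0447) = 0.211

21.1%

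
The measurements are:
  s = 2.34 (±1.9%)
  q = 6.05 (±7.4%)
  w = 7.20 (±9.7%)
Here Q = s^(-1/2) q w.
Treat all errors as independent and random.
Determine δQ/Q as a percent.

Relative error in a monomial: (δQ/Q)² = Σ (nᵢ · δxᵢ/xᵢ)².
  (−½·δs/s)² = (-0.5×0.0190)² = 9.02e-05;  (1·δq/q)² = (1×0.0740)² = 0.00548;  (1·δw/w)² = (1×0.0970)² = 0.00941
δQ/Q = √(0.0150) = 0.122

12.2%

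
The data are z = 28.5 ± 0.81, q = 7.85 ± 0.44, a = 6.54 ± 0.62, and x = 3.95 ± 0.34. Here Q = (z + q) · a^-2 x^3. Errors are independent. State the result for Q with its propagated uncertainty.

52.4 ± 16.8

Let u = z + q = 36.4. δu = √(δz² + δq²) = √(0.656 + 0.194) = 0.922, so δu/u = 0.0254.
Q is then a monomial in u, a, x:
δQ/Q = √((δu/u)² + (-2·δa/a)² + (3·δx/x)²) = √(0.000643 + 0.0359 + 0.0667) = 0.321
Q = 52.4, so δQ = 0.321 × 52.4 = 16.8.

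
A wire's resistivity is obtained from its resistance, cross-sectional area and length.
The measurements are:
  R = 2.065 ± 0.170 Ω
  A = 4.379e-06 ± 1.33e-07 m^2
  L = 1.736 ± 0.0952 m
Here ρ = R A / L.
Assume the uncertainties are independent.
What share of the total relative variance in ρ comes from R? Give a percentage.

(δρ/ρ)² = (1·δR/R)² + (1·δA/A)² + (-1·δL/L)²
  R term: (1×0.0823)² = 0.00678
  A term: (1×0.0304)² = 0.000922
  L term: (-1×0.0548)² = 0.00301
Total = 0.0107. Share from R = 0.00678/0.0107 = 0.633.

63.3%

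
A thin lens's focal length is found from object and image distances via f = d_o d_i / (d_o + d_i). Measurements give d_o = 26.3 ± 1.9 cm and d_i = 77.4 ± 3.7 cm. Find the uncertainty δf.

∂f/∂d_o = (d_i/(d_o+d_i))² = 0.557;  ∂f/∂d_i = (d_o/(d_o+d_i))² = 0.0643
δf = √((∂f/∂d_o · δd_o)² + (∂f/∂d_i · δd_i)²) = √(1.12 + 0.0566) = 1.08 cm

1.08 cm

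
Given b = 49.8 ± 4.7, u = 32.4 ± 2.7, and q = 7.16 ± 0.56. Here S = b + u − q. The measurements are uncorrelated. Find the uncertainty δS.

Absolute uncertainties add in quadrature for a linear combination:
  (δb)² = 22.1;  (δu)² = 7.29;  (δq)² = 0.314
δS = √(29.7) = 5.45

5.45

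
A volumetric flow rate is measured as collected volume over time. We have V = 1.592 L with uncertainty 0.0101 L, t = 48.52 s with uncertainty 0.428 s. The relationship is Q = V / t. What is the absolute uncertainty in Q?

Since Q is a product/quotient, work with relative uncertainties:
  (1·δV/V)² = (1×0.00634)² = 4.02e-05;  (-1·δt/t)² = (-1×0.00882)² = 7.78e-05
δQ/Q = √(0.000118) = 0.0109
Q = 0.03281 L/s, so δQ = 0.0109 × 0.03281 = 0.000357 L/s.

0.000357 L/s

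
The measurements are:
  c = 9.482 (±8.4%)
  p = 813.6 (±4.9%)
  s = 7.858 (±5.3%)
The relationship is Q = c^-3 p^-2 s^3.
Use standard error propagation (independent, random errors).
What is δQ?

2.7e-07

Each factor contributes (exponent × relative error)² to (δQ/Q)²:
  (-3·δc/c)² = (-3×0.0840)² = 0.0635;  (-2·δp/p)² = (-2×0.0490)² = 0.00960;  (3·δs/s)² = (3×0.0530)² = 0.0253
δQ/Q = √(0.0984) = 0.314
Q = 8.598e-07, so δQ = 0.314 × 8.598e-07 = 2.7e-07.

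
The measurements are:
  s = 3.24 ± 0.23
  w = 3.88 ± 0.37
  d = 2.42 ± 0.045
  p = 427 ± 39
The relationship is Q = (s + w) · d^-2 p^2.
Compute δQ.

43500

Let u = s + w = 7.12. δu = √(δs² + δw²) = √(0.0529 + 0.137) = 0.436, so δu/u = 0.0612.
Q is then a monomial in u, d, p:
δQ/Q = √((δu/u)² + (-2·δd/d)² + (2·δp/p)²) = √(0.00374 + 0.00138 + 0.0334) = 0.196
Q = 2.22e+05, so δQ = 0.196 × 2.22e+05 = 43500.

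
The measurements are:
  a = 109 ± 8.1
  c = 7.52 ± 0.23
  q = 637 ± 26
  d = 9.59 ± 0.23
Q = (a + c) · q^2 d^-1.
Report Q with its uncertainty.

Let u = a + c = 117. δu = √(δa² + δc²) = √(65.6 + 0.0529) = 8.10, so δu/u = 0.0695.
Q is then a monomial in u, q, d:
δQ/Q = √((δu/u)² + (2·δq/q)² + (-1·δd/d)²) = √(0.00484 + 0.00666 + 0.000575) = 0.110
Q = 4.93e+06, so δQ = 0.110 × 4.93e+06 = 5.42e+05.

(4.93 ± 0.542) × 10^6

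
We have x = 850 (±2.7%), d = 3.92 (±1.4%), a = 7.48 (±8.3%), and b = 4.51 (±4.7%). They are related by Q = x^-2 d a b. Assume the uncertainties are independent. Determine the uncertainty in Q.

Each factor contributes (exponent × relative error)² to (δQ/Q)²:
  (-2·δx/x)² = (-2×0.0270)² = 0.00292;  (1·δd/d)² = (1×0.0140)² = 0.000196;  (1·δa/a)² = (1×0.0830)² = 0.00689;  (1·δb/b)² = (1×0.0470)² = 0.00221
δQ/Q = √(0.0122) = 0.110
Q = 0.000183, so δQ = 0.110 × 0.000183 = 2.02e-05.

2.02e-05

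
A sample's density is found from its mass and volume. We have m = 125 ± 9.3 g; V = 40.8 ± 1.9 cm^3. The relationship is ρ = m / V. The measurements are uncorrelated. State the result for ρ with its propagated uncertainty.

3.06 ± 0.269 g/cm^3

Since ρ is a product/quotient, work with relative uncertainties:
  (1·δm/m)² = (1×0.0744)² = 0.00554;  (-1·δV/V)² = (-1×0.0466)² = 0.00217
δρ/ρ = √(0.00770) = 0.0878
ρ = 3.06 g/cm^3, so δρ = 0.0878 × 3.06 = 0.269 g/cm^3.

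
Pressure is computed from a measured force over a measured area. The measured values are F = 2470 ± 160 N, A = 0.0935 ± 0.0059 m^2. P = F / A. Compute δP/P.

Since P is a product/quotient, work with relative uncertainties:
  (1·δF/F)² = (1×0.0648)² = 0.00420;  (-1·δA/A)² = (-1×0.0631)² = 0.00398
δP/P = √(0.00818) = 0.0904

0.0904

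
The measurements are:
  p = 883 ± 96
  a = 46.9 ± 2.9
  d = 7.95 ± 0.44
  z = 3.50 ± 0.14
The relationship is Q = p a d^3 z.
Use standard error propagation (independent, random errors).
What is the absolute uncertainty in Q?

For a monomial Q ∝ p, a, d^3, z, fractional errors add in quadrature:
  (1·δp/p)² = (1×0.109)² = 0.0118;  (1·δa/a)² = (1×0.0618)² = 0.00382;  (3·δd/d)² = (3×0.0553)² = 0.0276;  (1·δz/z)² = (1×0.0400)² = 0.00160
δQ/Q = √(0.0448) = 0.212
Q = 7.28e+07, so δQ = 0.212 × 7.28e+07 = 1.54e+07.

1.54e+07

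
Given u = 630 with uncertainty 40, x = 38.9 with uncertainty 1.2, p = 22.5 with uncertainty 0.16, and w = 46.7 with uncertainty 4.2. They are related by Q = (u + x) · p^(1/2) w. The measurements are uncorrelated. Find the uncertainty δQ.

16000

Let h = u + x = 669. δh = √(δu² + δx²) = √(1600 + 1.44) = 40.0, so δh/h = 0.0598.
Q is then a monomial in h, p, w:
δQ/Q = √((δh/h)² + (½·δp/p)² + (1·δw/w)²) = √(0.00358 + 1.26e-05 + 0.00809) = 0.108
Q = 1.48e+05, so δQ = 0.108 × 1.48e+05 = 16000.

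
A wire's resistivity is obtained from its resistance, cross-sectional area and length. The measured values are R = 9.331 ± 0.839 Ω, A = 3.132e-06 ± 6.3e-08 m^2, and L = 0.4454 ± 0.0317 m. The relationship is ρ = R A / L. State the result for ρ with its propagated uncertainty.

(6.561 ± 0.764) × 10^-5 Ω·m

Products/powers → add relative errors in quadrature, weighted by exponent:
  (1·δR/R)² = (1×0.0899)² = 0.00808;  (1·δA/A)² = (1×0.0201)² = 0.000405;  (-1·δL/L)² = (-1×0.0712)² = 0.00507
δρ/ρ = √(0.0136) = 0.116
ρ = 6.561e-05 Ω·m, so δρ = 0.116 × 6.561e-05 = 7.64e-06 Ω·m.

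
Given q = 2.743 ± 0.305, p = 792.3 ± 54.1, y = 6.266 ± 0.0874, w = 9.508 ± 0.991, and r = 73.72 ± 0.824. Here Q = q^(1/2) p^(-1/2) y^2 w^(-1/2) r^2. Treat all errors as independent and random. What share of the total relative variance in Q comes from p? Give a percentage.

(δQ/Q)² = (½·δq/q)² + (−½·δp/p)² + (2·δy/y)² + (−½·δw/w)² + (2·δr/r)²
  q term: (0.5×0.111)² = 0.00309
  p term: (-0.5×0.0683)² = 0.00117
  y term: (2×0.0139)² = 0.000778
  w term: (-0.5×0.104)² = 0.00272
  r term: (2×0.0112)² = 0.000500
Total = 0.00825. Share from p = 0.00117/0.00825 = 0.141.

14.1%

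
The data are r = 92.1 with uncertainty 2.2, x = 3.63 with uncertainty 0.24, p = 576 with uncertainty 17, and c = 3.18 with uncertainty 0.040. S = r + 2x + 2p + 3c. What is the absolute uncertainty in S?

Each term contributes (cᵢ δxᵢ)² to (δS)²:
  (δr)² = 4.84;  (2·δx)² = 0.230;  (2·δp)² = 1160;  (3·δc)² = 0.0144
δS = √(1160) = 34.1

34.1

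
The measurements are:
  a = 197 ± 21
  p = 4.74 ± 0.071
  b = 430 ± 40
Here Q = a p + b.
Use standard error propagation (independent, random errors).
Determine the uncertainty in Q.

108

Let w = a·p = 934. δw/w = √((1·δa/a)² + (1·δp/p)²) = √(0.0114 + 0.000224) = 0.108, so δw = 101.
Q = w + b: δQ = √(δw² + δb²) = √(10100 + 1600) = 108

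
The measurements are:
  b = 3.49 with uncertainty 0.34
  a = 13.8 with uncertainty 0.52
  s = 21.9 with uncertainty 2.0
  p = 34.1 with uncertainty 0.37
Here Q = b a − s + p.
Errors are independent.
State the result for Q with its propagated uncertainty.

60.4 ± 5.43

Let w = b·a = 48.2. δw/w = √((1·δb/b)² + (1·δa/a)²) = √(0.00949 + 0.00142) = 0.104, so δw = 5.03.
Q = w − s + p: δQ = √(δw² + δs² + δp²) = √(25.3 + 4.00 + 0.137) = 5.43
Q = 60.4.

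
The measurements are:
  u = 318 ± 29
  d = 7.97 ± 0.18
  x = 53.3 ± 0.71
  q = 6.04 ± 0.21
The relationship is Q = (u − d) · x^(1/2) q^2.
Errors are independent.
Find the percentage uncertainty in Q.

Let w = u − d = 310. δw = √(δu² + δd²) = √(841 + 0.0324) = 29.0, so δw/w = 0.0935.
Q is then a monomial in w, x, q:
δQ/Q = √((δw/w)² + (½·δx/x)² + (2·δq/q)²) = √(0.00875 + 4.44e-05 + 0.00484) = 0.117

11.7%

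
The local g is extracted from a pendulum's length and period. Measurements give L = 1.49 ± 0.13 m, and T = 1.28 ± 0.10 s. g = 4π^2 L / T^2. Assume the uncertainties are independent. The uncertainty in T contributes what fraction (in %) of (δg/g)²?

(δg/g)² = (1·δL/L)² + (-2·δT/T)²
  L term: (1×0.0872)² = 0.00761
  T term: (-2×0.0781)² = 0.0244
Total = 0.0320. Share from T = 0.0244/0.0320 = 0.762.

76.2%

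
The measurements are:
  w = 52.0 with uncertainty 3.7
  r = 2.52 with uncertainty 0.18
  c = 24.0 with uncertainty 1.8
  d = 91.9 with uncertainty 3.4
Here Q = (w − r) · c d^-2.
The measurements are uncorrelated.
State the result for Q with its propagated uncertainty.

0.141 ± 0.0182

Let u = w − r = 49.5. δu = √(δw² + δr²) = √(13.7 + 0.0324) = 3.70, so δu/u = 0.0749.
Q is then a monomial in u, c, d:
δQ/Q = √((δu/u)² + (1·δc/c)² + (-2·δd/d)²) = √(0.00560 + 0.00562 + 0.00548) = 0.129
Q = 0.141, so δQ = 0.129 × 0.141 = 0.0182.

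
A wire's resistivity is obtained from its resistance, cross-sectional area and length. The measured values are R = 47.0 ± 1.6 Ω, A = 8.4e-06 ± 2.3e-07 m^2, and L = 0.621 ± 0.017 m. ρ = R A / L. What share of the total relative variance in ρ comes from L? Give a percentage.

28.2%

(δρ/ρ)² = (1·δR/R)² + (1·δA/A)² + (-1·δL/L)²
  R term: (1×0.0340)² = 0.00116
  A term: (1×0.0274)² = 0.000750
  L term: (-1×0.0274)² = 0.000749
Total = 0.00266. Share from L = 0.000749/0.00266 = 0.282.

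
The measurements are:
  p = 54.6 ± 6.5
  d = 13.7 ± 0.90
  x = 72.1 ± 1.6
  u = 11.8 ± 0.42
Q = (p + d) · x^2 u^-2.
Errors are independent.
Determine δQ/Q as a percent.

12.8%

Let w = p + d = 68.3. δw = √(δp² + δd²) = √(42.2 + 0.810) = 6.56, so δw/w = 0.0961.
Q is then a monomial in w, x, u:
δQ/Q = √((δw/w)² + (2·δx/x)² + (-2·δu/u)²) = √(0.00923 + 0.00197 + 0.00507) = 0.128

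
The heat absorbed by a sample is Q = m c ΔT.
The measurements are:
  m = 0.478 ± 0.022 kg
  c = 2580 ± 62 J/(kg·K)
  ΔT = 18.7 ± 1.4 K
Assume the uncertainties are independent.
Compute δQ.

Each factor contributes (exponent × relative error)² to (δQ/Q)²:
  (1·δm/m)² = (1×0.0460)² = 0.00212;  (1·δc/c)² = (1×0.0240)² = 0.000577;  (1·δΔT/ΔT)² = (1×0.0749)² = 0.00560
δQ/Q = √(0.00830) = 0.0911
Q = 23100 J, so δQ = 0.0911 × 23100 = 2100 J.

2100 J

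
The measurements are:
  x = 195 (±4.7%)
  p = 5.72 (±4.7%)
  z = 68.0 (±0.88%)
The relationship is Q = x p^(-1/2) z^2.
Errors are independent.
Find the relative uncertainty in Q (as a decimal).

For a monomial Q ∝ x, p^(-1/2), z^2, fractional errors add in quadrature:
  (1·δx/x)² = (1×0.0470)² = 0.00221;  (−½·δp/p)² = (-0.5×0.0470)² = 0.000552;  (2·δz/z)² = (2×0.00880)² = 0.000310
δQ/Q = √(0.00307) = 0.0554

0.0554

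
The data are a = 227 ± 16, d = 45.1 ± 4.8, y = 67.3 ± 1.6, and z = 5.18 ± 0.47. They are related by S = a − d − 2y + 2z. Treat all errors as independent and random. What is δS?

17.0

Each term contributes (cᵢ δxᵢ)² to (δS)²:
  (δa)² = 256;  (δd)² = 23.0;  (2·δy)² = 10.2;  (2·δz)² = 0.884
δS = √(290) = 17.0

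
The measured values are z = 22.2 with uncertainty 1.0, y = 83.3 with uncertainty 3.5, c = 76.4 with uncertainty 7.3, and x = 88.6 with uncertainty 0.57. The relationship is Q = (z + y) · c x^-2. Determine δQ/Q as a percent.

Let u = z + y = 106. δu = √(δz² + δy²) = √(1.00 + 12.2) = 3.64, so δu/u = 0.0345.
Q is then a monomial in u, c, x:
δQ/Q = √((δu/u)² + (1·δc/c)² + (-2·δx/x)²) = √(0.00119 + 0.00913 + 0.000166) = 0.102

10.2%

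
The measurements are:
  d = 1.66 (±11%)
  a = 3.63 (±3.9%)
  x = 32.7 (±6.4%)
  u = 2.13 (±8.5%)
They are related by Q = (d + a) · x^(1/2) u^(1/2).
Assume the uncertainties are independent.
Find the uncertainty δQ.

3.04

Let w = d + a = 5.29. δw = √(δd² + δa²) = √(0.0333 + 0.0200) = 0.231, so δw/w = 0.0437.
Q is then a monomial in w, x, u:
δQ/Q = √((δw/w)² + (½·δx/x)² + (½·δu/u)²) = √(0.00191 + 0.00102 + 0.00181) = 0.0688
Q = 44.1, so δQ = 0.0688 × 44.1 = 3.04.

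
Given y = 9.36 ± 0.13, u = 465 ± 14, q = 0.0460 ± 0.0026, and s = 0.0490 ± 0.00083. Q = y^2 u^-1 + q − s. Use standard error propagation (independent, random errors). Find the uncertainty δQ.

0.00819

Let p = y^2·u^-1 = 0.188. δp/p = √((2·δy/y)² + (-1·δu/u)²) = √(0.000772 + 0.000906) = 0.0410, so δp = 0.00772.
Q = p + q − s: δQ = √(δp² + δq² + δs²) = √(5.96e-05 + 6.76e-06 + 6.89e-07) = 0.00819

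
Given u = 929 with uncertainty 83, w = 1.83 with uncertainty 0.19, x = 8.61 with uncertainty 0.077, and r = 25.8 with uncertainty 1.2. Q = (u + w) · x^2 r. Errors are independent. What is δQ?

Let h = u + w = 931. δh = √(δu² + δw²) = √(6890 + 0.0361) = 83.0, so δh/h = 0.0892.
Q is then a monomial in h, x, r:
δQ/Q = √((δh/h)² + (2·δx/x)² + (1·δr/r)²) = √(0.00795 + 0.000320 + 0.00216) = 0.102
Q = 1.78e+06, so δQ = 0.102 × 1.78e+06 = 1.82e+05.

1.82e+05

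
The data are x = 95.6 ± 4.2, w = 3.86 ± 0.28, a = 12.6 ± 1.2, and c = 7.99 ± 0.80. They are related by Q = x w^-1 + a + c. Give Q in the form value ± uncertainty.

Let p = x·w^-1 = 24.8. δp/p = √((1·δx/x)² + (-1·δw/w)²) = √(0.00193 + 0.00526) = 0.0848, so δp = 2.10.
Q = p + a + c: δQ = √(δp² + δa² + δc²) = √(4.41 + 1.44 + 0.640) = 2.55
Q = 45.4.

45.4 ± 2.55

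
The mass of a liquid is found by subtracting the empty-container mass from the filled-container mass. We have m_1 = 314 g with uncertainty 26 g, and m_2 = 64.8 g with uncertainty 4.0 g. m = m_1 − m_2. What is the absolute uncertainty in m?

For a sum/difference, combine absolute errors in quadrature:
  (δm_1)² = 676;  (δm_2)² = 16.0
δm = √(692) = 26.3 g

26.3 g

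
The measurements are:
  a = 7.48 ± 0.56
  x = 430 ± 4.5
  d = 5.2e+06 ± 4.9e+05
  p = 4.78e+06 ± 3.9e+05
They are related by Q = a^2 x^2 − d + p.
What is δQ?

1.68e+06

Let w = a^2·x^2 = 1.03e+07. δw/w = √((2·δa/a)² + (2·δx/x)²) = √(0.0224 + 0.000438) = 0.151, so δw = 1.56e+06.
Q = w − d + p: δQ = √(δw² + δd² + δp²) = √(2.45e+12 + 2.4e+11 + 1.52e+11) = 1.68e+06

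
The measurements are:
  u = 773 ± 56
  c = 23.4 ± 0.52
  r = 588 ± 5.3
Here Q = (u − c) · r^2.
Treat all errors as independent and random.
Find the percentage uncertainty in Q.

Let w = u − c = 750. δw = √(δu² + δc²) = √(3140 + 0.270) = 56.0, so δw/w = 0.0747.
Q is then a monomial in w, r:
δQ/Q = √((δw/w)² + (2·δr/r)²) = √(0.00558 + 0.000325) = 0.0769

7.69%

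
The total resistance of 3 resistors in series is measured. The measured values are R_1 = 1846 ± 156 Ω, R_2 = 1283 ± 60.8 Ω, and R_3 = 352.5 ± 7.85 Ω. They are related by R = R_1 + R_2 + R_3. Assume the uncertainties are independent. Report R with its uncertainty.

R is a linear combination, so absolute uncertainties add in quadrature:
  (δR_1)² = 24300;  (δR_2)² = 3700;  (δR_3)² = 61.6
δR = √(28100) = 168 Ω
R = 3482 Ω.

3482 ± 168 Ω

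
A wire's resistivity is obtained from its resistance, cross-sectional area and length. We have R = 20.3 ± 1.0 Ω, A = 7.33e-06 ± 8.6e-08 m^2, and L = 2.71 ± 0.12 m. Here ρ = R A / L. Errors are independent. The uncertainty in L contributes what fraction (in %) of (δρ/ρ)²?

43.3%

(δρ/ρ)² = (1·δR/R)² + (1·δA/A)² + (-1·δL/L)²
  R term: (1×0.0493)² = 0.00243
  A term: (1×0.0117)² = 0.000138
  L term: (-1×0.0443)² = 0.00196
Total = 0.00453. Share from L = 0.00196/0.00453 = 0.433.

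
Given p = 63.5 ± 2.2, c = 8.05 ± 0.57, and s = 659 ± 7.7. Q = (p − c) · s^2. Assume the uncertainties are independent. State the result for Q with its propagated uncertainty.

Let u = p − c = 55.5. δu = √(δp² + δc²) = √(4.84 + 0.325) = 2.27, so δu/u = 0.0410.
Q is then a monomial in u, s:
δQ/Q = √((δu/u)² + (2·δs/s)²) = √(0.00168 + 0.000546) = 0.0472
Q = 2.41e+07, so δQ = 0.0472 × 2.41e+07 = 1.14e+06.

(2.41 ± 0.114) × 10^7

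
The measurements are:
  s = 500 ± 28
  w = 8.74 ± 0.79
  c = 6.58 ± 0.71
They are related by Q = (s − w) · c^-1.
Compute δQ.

Let u = s − w = 491. δu = √(δs² + δw²) = √(784 + 0.624) = 28.0, so δu/u = 0.0570.
Q is then a monomial in u, c:
δQ/Q = √((δu/u)² + (-1·δc/c)²) = √(0.00325 + 0.0116) = 0.122
Q = 74.7, so δQ = 0.122 × 74.7 = 9.11.

9.11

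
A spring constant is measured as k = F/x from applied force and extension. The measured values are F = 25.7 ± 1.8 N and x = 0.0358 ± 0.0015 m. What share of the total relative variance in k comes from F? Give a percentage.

(δk/k)² = (1·δF/F)² + (-1·δx/x)²
  F term: (1×0.0700)² = 0.00491
  x term: (-1×0.0419)² = 0.00176
Total = 0.00666. Share from F = 0.00491/0.00666 = 0.736.

73.6%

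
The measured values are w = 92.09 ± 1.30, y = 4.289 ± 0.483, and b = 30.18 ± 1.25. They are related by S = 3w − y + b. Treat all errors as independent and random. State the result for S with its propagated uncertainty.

302.2 ± 4.12

Each term contributes (cᵢ δxᵢ)² to (δS)²:
  (3·δw)² = 15.2;  (δy)² = 0.233;  (δb)² = 1.56
δS = √(17.0) = 4.12
S = 302.2.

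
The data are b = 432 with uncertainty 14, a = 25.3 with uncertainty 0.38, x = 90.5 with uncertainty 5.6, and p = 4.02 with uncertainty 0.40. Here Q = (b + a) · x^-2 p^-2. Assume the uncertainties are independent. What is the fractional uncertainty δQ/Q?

Let u = b + a = 457. δu = √(δb² + δa²) = √(196 + 0.144) = 14.0, so δu/u = 0.0306.
Q is then a monomial in u, x, p:
δQ/Q = √((δu/u)² + (-2·δx/x)² + (-2·δp/p)²) = √(0.000938 + 0.0153 + 0.0396) = 0.236

0.236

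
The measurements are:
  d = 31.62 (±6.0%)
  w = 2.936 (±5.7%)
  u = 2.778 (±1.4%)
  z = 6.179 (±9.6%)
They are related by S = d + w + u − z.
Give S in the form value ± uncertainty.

Sums and differences: (δS)² = Σ (cᵢ δxᵢ)².
  (δd)² = 3.60;  (δw)² = 0.0280;  (δu)² = 0.00151;  (δz)² = 0.352
δS = √(3.98) = 2.00
S = 31.16.

31.16 ± 2.00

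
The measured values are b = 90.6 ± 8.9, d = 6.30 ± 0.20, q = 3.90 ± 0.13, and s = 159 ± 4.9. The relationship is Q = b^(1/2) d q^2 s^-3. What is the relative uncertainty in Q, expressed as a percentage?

Since Q is a product/quotient, work with relative uncertainties:
  (½·δb/b)² = (0.5×0.0982)² = 0.00241;  (1·δd/d)² = (1×0.0317)² = 0.00101;  (2·δq/q)² = (2×0.0333)² = 0.00444;  (-3·δs/s)² = (-3×0.0308)² = 0.00855
δQ/Q = √(0.0164) = 0.128

12.8%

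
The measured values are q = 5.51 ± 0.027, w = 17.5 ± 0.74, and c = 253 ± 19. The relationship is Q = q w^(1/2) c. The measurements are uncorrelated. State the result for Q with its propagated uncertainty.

Each factor contributes (exponent × relative error)² to (δQ/Q)²:
  (1·δq/q)² = (1×0.00490)² = 2.4e-05;  (½·δw/w)² = (0.5×0.0423)² = 0.000447;  (1·δc/c)² = (1×0.0751)² = 0.00564
δQ/Q = √(0.00611) = 0.0782
Q = 5830, so δQ = 0.0782 × 5830 = 456.

5830 ± 456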